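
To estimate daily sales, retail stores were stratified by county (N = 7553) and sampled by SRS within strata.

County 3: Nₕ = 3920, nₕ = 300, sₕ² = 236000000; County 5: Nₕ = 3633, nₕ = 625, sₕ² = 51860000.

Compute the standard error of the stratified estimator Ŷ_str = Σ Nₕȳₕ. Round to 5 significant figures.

3.4742 × 10^6

Var(Ŷ_str) = Σₕ Nₕ²(1 − fₕ)sₕ²/nₕ.
County 3: 3920²·(1 − 300/3920)·236000000/300 = 1.1163115 × 10^13.
County 5: 3633²·(1 − 625/3633)·51860000/625 = 9.0676704 × 10^11.
Sum = 1.2069882 × 10^13.
SE = √(1.2069882 × 10^13) = 3.4742 × 10^6.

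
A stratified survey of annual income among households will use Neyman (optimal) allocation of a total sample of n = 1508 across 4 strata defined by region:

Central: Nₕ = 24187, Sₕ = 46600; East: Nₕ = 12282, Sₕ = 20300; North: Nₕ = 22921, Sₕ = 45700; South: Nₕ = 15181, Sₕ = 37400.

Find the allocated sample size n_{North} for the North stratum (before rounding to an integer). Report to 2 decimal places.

528.00

Neyman allocation: nₕ = n·NₕSₕ / Σⱼ NⱼSⱼ.
Σ NⱼSⱼ = 24187·46600 + 12282·20300 + 22921·45700 + 15181·37400 = 2.9916979 × 10^9.
n_{North} = 1508·22921·45700 / (2.9916979 × 10^9) = 528.00.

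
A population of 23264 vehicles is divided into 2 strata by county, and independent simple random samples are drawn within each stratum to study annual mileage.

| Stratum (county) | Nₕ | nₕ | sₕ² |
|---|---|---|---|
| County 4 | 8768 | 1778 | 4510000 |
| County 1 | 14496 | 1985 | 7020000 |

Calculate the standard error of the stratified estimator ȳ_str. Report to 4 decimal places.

38.3709

Var(ȳ_str) = Σₕ Wₕ²(1 − fₕ)sₕ²/nₕ with Wₕ = Nₕ/N, N = 23264.
County 4: Wₕ = 0.37689133; term = 0.37689133²·(1 − 0.20278285)·4510000/1778 = 287.24582.
County 1: Wₕ = 0.62310867; term = 0.62310867²·(1 − 0.13693433)·7020000/1985 = 1185.081.
Sum = 1472.3268.
SE = √(1472.3268) = 38.3709.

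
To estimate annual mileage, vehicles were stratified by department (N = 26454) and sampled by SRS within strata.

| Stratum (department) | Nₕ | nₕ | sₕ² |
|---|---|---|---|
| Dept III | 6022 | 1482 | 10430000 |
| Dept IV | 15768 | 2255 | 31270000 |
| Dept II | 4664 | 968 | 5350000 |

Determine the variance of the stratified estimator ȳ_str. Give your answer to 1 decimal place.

Var(ȳ_str) = Σₕ Wₕ²(1 − fₕ)sₕ²/nₕ with Wₕ = Nₕ/N, N = 26454.
Dept III: Wₕ = 0.22764043; term = 0.22764043²·(1 − 0.24609764)·10430000/1482 = 274.94765.
Dept IV: Wₕ = 0.59605353; term = 0.59605353²·(1 − 0.14301116)·31270000/2255 = 4222.0855.
Dept II: Wₕ = 0.17630604; term = 0.17630604²·(1 − 0.20754717)·5350000/968 = 136.14015.
Sum = 4633.1733.

4633.2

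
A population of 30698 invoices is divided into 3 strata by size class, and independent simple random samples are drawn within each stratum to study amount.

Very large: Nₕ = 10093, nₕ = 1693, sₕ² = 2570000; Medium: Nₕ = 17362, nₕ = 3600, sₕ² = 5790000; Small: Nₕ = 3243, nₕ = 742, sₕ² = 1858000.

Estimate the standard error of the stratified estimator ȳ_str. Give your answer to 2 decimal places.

Var(ȳ_str) = Σₕ Wₕ²(1 − fₕ)sₕ²/nₕ with Wₕ = Nₕ/N, N = 30698.
Very large: Wₕ = 0.32878363; term = 0.32878363²·(1 − 0.16774002)·2570000/1693 = 136.57008.
Medium: Wₕ = 0.56557430; term = 0.56557430²·(1 − 0.20734938)·5790000/3600 = 407.79059.
Small: Wₕ = 0.10564206; term = 0.10564206²·(1 − 0.22880049)·1858000/742 = 21.551737.
Sum = 565.91241.
SE = √(565.91241) = 23.79.

23.79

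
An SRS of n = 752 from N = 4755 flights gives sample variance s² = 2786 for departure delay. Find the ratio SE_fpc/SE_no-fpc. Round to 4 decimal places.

f = n/N = 752/4755 = 0.15814932.
SE_no-fpc = √(s²/n) = 1.9247824; SE_fpc = √((1−f)s²/n) = 1.7660344.
Ratio = √(1−f) = 0.91752421.

0.9175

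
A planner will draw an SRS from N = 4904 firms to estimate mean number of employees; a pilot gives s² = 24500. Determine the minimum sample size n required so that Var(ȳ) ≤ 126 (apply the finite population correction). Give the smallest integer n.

188

Without fpc, n₀ = s²/D = 24500/126 = 194.4444.
With fpc, (1 − n/N)·s²/n ≤ D requires n ≥ n₀/(1 + n₀/N) = 194.4444/(1 + 194.4444/4904) = 187.0287.
Rounding up, n = 188.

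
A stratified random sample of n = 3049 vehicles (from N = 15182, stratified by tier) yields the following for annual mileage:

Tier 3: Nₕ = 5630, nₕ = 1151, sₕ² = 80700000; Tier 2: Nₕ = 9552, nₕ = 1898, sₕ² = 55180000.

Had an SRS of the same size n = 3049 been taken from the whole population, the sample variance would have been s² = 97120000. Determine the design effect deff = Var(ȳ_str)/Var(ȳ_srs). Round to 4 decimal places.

Var(ȳ_str) = Σ Wₕ²(1−fₕ)sₕ²/nₕ with Wₕ = Nₕ/15182:
  Tier 3: (5630/15182)²·(1−1151/5630)·80700000/1151 = 7670.6063
  Tier 2: (9552/15182)²·(1−1898/9552)·55180000/1898 = 9221.685
  → Var(ȳ_str) = 16892.291.
Var(ȳ_srs) = (1 − 3049/15182)·97120000/3049 = 25456.017.
deff = 16892.291 / 25456.017 = 0.6636.

0.6636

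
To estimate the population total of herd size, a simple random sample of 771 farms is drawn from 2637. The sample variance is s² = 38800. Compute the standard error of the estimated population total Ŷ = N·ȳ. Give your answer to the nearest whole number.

15736

Var(Ŷ) = N²·Var(ȳ) = N²·(1 − n/N)·s²/n.
f = 771/2637 = 0.29237770; Var(ȳ) = 0.70762230·38800/771 = 35.610564.
Var(Ŷ) = 2637² · 35.610564 = 2.4762764 × 10^8.
SE(Ŷ) = √(2.4762764 × 10^8) = 15736.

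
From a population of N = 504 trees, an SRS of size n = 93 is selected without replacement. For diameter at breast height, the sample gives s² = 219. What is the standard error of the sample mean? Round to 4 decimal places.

1.3858

Under SRS without replacement, Var(ȳ) = (1 − f)·s²/n with f = n/N = 93/504 = 0.18452381.
Var(ȳ) = (1 − 0.18452381)·219/93 = 0.81547619·2.3548387 = 1.9203149.
SE(ȳ) = √(1.9203149) = 1.3858.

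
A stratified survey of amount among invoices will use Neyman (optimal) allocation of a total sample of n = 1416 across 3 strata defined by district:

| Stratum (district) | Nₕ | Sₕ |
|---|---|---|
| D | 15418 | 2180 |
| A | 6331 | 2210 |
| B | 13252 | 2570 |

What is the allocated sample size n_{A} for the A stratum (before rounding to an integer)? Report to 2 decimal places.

Neyman allocation: nₕ = n·NₕSₕ / Σⱼ NⱼSⱼ.
Σ NⱼSⱼ = 15418·2180 + 6331·2210 + 13252·2570 = 8.166039 × 10^7.
n_{A} = 1416·6331·2210 / (8.166039 × 10^7) = 242.61.

242.61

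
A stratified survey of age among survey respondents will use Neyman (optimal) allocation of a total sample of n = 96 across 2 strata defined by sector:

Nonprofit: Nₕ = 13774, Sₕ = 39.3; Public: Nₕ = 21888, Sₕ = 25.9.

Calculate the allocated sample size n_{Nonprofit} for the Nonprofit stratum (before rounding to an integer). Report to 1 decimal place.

Neyman allocation: nₕ = n·NₕSₕ / Σⱼ NⱼSⱼ.
Σ NⱼSⱼ = 13774·39.3 + 21888·25.9 = 1.1082174 × 10^6.
n_{Nonprofit} = 96·13774·39.3 / (1.1082174 × 10^6) = 46.9.

46.9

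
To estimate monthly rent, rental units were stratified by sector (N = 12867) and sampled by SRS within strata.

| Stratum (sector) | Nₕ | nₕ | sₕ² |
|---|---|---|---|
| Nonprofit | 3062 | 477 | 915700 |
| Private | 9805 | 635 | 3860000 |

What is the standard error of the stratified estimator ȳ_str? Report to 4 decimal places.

58.2496

Var(ȳ_str) = Σₕ Wₕ²(1 − fₕ)sₕ²/nₕ with Wₕ = Nₕ/N, N = 12867.
Nonprofit: Wₕ = 0.23797311; term = 0.23797311²·(1 − 0.15578054)·915700/477 = 91.779559.
Private: Wₕ = 0.76202689; term = 0.76202689²·(1 − 0.06476288)·3860000/635 = 3301.231.
Sum = 3393.0106.
SE = √(3393.0106) = 58.2496.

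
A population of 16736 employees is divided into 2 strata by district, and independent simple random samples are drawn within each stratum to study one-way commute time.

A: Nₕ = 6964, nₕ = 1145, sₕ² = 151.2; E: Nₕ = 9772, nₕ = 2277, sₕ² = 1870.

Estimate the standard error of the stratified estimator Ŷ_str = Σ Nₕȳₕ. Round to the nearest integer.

Var(Ŷ_str) = Σₕ Nₕ²(1 − fₕ)sₕ²/nₕ.
A: 6964²·(1 − 1145/6964)·151.2/1145 = 5.3512276 × 10^6.
E: 9772²·(1 − 2277/9772)·1870/2277 = 6.0149729 × 10^7.
Sum = 6.5500957 × 10^7.
SE = √(6.5500957 × 10^7) = 8093.

8093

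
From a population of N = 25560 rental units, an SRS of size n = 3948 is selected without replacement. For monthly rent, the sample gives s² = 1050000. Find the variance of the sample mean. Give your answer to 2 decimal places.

Under SRS without replacement, Var(ȳ) = (1 − f)·s²/n with f = n/N = 3948/25560 = 0.15446009.
Var(ȳ) = (1 − 0.15446009)·1050000/3948 = 0.84553991·265.95745 = 224.87763.

224.88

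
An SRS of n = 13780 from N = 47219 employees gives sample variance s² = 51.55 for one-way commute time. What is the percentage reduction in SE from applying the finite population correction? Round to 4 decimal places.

15.8473

f = n/N = 13780/47219 = 0.29183168.
SE_no-fpc = √(s²/n) = 0.061163133; SE_fpc = √((1−f)s²/n) = 0.051470451.
Ratio = √(1−f) = 0.84152737. Reduction = 100·(1 − 0.84152737) = 15.8473%.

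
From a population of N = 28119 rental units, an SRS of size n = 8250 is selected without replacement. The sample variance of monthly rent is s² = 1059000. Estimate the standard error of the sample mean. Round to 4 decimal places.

9.5238

Under SRS without replacement, Var(ȳ) = (1 − f)·s²/n with f = n/N = 8250/28119 = 0.29339592.
Var(ȳ) = (1 − 0.29339592)·1059000/8250 = 0.70660408·128.36364 = 90.702269.
SE(ȳ) = √(90.702269) = 9.5238.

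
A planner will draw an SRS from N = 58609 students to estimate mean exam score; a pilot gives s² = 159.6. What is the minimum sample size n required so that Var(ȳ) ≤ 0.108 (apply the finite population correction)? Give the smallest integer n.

Without fpc, n₀ = s²/D = 159.6/0.108 = 1477.7778.
With fpc, (1 − n/N)·s²/n ≤ D requires n ≥ n₀/(1 + n₀/N) = 1477.7778/(1 + 1477.7778/58609) = 1441.4332.
Rounding up, n = 1442.

1442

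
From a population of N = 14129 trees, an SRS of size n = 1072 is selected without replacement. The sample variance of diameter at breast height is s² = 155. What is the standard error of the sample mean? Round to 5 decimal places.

Under SRS without replacement, Var(ȳ) = (1 − f)·s²/n with f = n/N = 1072/14129 = 0.07587232.
Var(ȳ) = (1 − 0.07587232)·155/1072 = 0.92412768·0.14458955 = 0.13361921.
SE(ȳ) = √(0.13361921) = 0.36554.

0.36554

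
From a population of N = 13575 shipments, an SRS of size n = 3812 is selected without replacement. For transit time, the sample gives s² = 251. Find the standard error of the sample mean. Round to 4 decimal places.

0.2176

Under SRS without replacement, Var(ȳ) = (1 − f)·s²/n with f = n/N = 3812/13575 = 0.28081031.
Var(ȳ) = (1 − 0.28081031)·251/3812 = 0.71918969·0.065844701 = 0.04735483.
SE(ȳ) = √(0.04735483) = 0.2176.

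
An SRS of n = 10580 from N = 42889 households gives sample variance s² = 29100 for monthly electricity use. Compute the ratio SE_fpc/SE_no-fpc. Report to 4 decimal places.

f = n/N = 10580/42889 = 0.24668330.
SE_no-fpc = √(s²/n) = 1.6584549; SE_fpc = √((1−f)s²/n) = 1.4394363.
Ratio = √(1−f) = 0.86793819.

0.8679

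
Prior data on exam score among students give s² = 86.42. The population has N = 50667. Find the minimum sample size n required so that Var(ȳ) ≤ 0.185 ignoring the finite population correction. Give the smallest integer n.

468

Without fpc, n₀ = s²/D = 86.42/0.185 = 467.1351.
Rounding up, n = 468.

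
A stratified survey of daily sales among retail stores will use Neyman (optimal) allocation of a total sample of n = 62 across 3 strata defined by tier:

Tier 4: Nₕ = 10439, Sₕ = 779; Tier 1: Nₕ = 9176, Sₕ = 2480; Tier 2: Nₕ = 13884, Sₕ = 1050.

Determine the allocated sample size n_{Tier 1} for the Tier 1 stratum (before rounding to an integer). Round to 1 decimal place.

31.0

Neyman allocation: nₕ = n·NₕSₕ / Σⱼ NⱼSⱼ.
Σ NⱼSⱼ = 10439·779 + 9176·2480 + 13884·1050 = 4.5466661 × 10^7.
n_{Tier 1} = 62·9176·2480 / (4.5466661 × 10^7) = 31.0.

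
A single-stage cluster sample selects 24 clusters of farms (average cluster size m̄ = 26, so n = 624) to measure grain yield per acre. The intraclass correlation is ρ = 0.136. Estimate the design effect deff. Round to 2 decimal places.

deff = 1 + (26 − 1)·0.136 = 1 + 3.4 = 4.4.

4.40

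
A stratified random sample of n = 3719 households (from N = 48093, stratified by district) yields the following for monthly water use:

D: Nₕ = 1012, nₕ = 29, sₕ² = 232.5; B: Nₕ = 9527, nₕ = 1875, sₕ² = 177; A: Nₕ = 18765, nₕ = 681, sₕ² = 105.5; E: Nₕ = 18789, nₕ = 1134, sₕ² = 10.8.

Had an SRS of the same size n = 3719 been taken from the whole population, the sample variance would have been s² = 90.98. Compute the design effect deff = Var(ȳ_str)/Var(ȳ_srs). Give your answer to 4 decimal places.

Var(ȳ_str) = Σ Wₕ²(1−fₕ)sₕ²/nₕ with Wₕ = Nₕ/48093:
  D: (1012/48093)²·(1−29/1012)·232.5/29 = 0.0034482223
  B: (9527/48093)²·(1−1875/9527)·177/1875 = 0.0029753591
  A: (18765/48093)²·(1−681/18765)·105.5/681 = 0.022729228
  E: (18789/48093)²·(1−1134/18789)·10.8/1134 = 0.0013658983
  → Var(ȳ_str) = 0.030518708.
Var(ȳ_srs) = (1 − 3719/48093)·90.98/3719 = 0.022571814.
deff = 0.030518708 / 0.022571814 = 1.3521.

1.3521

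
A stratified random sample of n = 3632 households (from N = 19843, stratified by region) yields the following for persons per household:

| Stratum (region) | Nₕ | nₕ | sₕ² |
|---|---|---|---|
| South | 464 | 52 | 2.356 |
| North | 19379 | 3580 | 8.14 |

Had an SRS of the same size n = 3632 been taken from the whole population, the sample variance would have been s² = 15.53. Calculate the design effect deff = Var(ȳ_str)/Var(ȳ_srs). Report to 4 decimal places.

0.5124

Var(ȳ_str) = Σ Wₕ²(1−fₕ)sₕ²/nₕ with Wₕ = Nₕ/19843:
  South: (464/19843)²·(1−52/464)·2.356/52 = 2.1997457 × 10^-5
  North: (19379/19843)²·(1−3580/19379)·8.14/3580 = 0.001768022
  → Var(ȳ_str) = 0.0017900195.
Var(ȳ_srs) = (1 − 3632/19843)·15.53/3632 = 0.0034932373.
deff = 0.0017900195 / 0.0034932373 = 0.5124.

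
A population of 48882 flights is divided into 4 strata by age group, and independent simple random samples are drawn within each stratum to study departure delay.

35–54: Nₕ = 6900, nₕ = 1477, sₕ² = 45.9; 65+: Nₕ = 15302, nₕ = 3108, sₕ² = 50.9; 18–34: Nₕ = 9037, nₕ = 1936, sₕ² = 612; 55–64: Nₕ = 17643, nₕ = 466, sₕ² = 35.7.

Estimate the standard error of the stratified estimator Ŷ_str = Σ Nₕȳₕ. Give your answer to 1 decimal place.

6908.1

Var(Ŷ_str) = Σₕ Nₕ²(1 − fₕ)sₕ²/nₕ.
35–54: 6900²·(1 − 1477/6900)·45.9/1477 = 1.1628425 × 10^6.
65+: 15302²·(1 − 3108/15302)·50.9/3108 = 3.0558439 × 10^6.
18–34: 9037²·(1 − 1936/9037)·612/1936 = 2.0285694 × 10^7.
55–64: 17643²·(1 − 466/17643)·35.7/466 = 2.3216783 × 10^7.
Sum = 4.7721163 × 10^7.
SE = √(4.7721163 × 10^7) = 6908.1.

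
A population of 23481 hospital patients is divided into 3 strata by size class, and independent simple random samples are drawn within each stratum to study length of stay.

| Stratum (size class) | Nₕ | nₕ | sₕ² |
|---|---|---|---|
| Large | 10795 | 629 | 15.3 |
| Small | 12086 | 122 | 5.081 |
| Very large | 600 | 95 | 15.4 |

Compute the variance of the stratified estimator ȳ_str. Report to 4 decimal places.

0.0159

Var(ȳ_str) = Σₕ Wₕ²(1 − fₕ)sₕ²/nₕ with Wₕ = Nₕ/N, N = 23481.
Large: Wₕ = 0.45973340; term = 0.45973340²·(1 − 0.05826772)·15.3/629 = 0.0048415047.
Small: Wₕ = 0.51471402; term = 0.51471402²·(1 − 0.01009432)·5.081/122 = 0.010922327.
Very large: Wₕ = 0.02555257; term = 0.02555257²·(1 − 0.15833333)·15.4/95 = 8.9085407 × 10^-5.
Sum = 0.015852917.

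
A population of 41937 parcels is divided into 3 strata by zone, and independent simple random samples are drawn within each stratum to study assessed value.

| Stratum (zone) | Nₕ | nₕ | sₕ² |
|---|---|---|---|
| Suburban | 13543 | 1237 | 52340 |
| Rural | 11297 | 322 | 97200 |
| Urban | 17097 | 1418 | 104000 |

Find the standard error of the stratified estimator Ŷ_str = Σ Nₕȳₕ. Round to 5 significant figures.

Var(Ŷ_str) = Σₕ Nₕ²(1 − fₕ)sₕ²/nₕ.
Suburban: 13543²·(1 − 1237/13543)·52340/1237 = 7.0517322 × 10^9.
Rural: 11297²·(1 − 322/11297)·97200/322 = 3.74264 × 10^10.
Urban: 17097²·(1 − 1418/17097)·104000/1418 = 1.9660537 × 10^10.
Sum = 6.4138669 × 10^10.
SE = √(6.4138669 × 10^10) = 253260.

253260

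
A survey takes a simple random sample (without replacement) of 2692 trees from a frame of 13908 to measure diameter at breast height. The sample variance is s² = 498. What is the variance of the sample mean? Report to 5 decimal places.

Under SRS without replacement, Var(ȳ) = (1 − f)·s²/n with f = n/N = 2692/13908 = 0.19355766.
Var(ȳ) = (1 − 0.19355766)·498/2692 = 0.80644234·0.18499257 = 0.14918584.

0.14919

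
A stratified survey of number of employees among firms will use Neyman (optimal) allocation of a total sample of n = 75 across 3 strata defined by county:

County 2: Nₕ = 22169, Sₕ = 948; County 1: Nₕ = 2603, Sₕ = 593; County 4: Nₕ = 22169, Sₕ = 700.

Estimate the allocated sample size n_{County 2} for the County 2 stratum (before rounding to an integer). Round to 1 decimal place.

41.4

Neyman allocation: nₕ = n·NₕSₕ / Σⱼ NⱼSⱼ.
Σ NⱼSⱼ = 22169·948 + 2603·593 + 22169·700 = 3.8078091 × 10^7.
n_{County 2} = 75·22169·948 / (3.8078091 × 10^7) = 41.4.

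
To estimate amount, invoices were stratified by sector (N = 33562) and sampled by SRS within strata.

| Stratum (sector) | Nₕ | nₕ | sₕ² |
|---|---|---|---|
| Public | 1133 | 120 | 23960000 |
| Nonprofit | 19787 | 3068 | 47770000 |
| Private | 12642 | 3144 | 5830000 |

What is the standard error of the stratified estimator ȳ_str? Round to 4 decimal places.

70.5269

Var(ȳ_str) = Σₕ Wₕ²(1 − fₕ)sₕ²/nₕ with Wₕ = Nₕ/N, N = 33562.
Public: Wₕ = 0.03375842; term = 0.03375842²·(1 − 0.10591350)·23960000/120 = 203.44605.
Nonprofit: Wₕ = 0.58956558; term = 0.58956558²·(1 − 0.15505130)·47770000/3068 = 4572.9291.
Private: Wₕ = 0.37667600; term = 0.37667600²·(1 − 0.24869483)·5830000/3144 = 197.66888.
Sum = 4974.044.
SE = √(4974.044) = 70.5269.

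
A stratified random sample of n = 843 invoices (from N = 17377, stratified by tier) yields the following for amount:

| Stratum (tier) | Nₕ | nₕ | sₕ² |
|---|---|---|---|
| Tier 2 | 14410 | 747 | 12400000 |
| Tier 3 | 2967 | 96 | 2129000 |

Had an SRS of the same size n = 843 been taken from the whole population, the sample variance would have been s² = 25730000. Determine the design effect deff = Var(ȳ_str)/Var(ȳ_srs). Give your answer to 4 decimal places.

Var(ȳ_str) = Σ Wₕ²(1−fₕ)sₕ²/nₕ with Wₕ = Nₕ/17377:
  Tier 2: (14410/17377)²·(1−747/14410)·12400000/747 = 10823.346
  Tier 3: (2967/17377)²·(1−96/2967)·2129000/96 = 625.61271
  → Var(ȳ_str) = 11448.959.
Var(ȳ_srs) = (1 − 843/17377)·25730000/843 = 29041.253.
deff = 11448.959 / 29041.253 = 0.3942.

0.3942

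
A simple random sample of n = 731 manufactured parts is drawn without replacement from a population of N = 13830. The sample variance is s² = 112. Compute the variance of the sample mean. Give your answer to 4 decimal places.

0.1451

Under SRS without replacement, Var(ȳ) = (1 − f)·s²/n with f = n/N = 731/13830 = 0.05285611.
Var(ȳ) = (1 − 0.05285611)·112/731 = 0.94714389·0.15321477 = 0.14511644.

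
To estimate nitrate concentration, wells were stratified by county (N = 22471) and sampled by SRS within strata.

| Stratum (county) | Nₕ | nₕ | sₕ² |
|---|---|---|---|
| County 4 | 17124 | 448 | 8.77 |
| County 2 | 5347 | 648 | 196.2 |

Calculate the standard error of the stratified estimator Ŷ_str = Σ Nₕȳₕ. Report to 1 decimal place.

Var(Ŷ_str) = Σₕ Nₕ²(1 − fₕ)sₕ²/nₕ.
County 4: 17124²·(1 − 448/17124)·8.77/448 = 5.5900885 × 10^6.
County 2: 5347²·(1 − 648/5347)·196.2/648 = 7.6074591 × 10^6.
Sum = 1.3197548 × 10^7.
SE = √(1.3197548 × 10^7) = 3632.8.

3632.8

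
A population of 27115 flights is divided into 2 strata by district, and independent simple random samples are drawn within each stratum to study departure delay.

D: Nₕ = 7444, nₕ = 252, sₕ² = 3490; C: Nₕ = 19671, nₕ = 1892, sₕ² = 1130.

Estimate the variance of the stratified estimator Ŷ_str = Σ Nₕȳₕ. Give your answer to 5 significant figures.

Var(Ŷ_str) = Σₕ Nₕ²(1 − fₕ)sₕ²/nₕ.
D: 7444²·(1 − 252/7444)·3490/252 = 7.4144839 × 10^8.
C: 19671²·(1 − 1892/19671)·1130/1892 = 2.0887722 × 10^8.
Sum = 9.5032561 × 10^8.

9.5033 × 10^8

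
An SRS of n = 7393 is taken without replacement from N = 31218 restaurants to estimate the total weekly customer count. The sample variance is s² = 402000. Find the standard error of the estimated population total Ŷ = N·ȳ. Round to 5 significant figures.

201100

Var(Ŷ) = N²·Var(ȳ) = N²·(1 − n/N)·s²/n.
f = 7393/31218 = 0.23681850; Var(ȳ) = 0.76318150·402000/7393 = 41.498575.
Var(Ŷ) = 31218² · 41.498575 = 4.0442997 × 10^10.
SE(Ŷ) = √(4.0442997 × 10^10) = 201100.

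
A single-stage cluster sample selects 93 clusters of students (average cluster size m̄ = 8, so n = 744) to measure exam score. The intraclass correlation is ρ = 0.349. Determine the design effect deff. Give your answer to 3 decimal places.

deff = 1 + (8 − 1)·0.349 = 1 + 2.443 = 3.443.

3.443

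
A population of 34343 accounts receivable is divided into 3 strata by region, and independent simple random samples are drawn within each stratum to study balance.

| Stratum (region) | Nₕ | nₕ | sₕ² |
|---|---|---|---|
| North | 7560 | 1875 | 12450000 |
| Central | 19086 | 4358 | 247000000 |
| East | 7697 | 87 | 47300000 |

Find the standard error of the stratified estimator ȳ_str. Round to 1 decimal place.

Var(ȳ_str) = Σₕ Wₕ²(1 − fₕ)sₕ²/nₕ with Wₕ = Nₕ/N, N = 34343.
North: Wₕ = 0.22013220; term = 0.22013220²·(1 − 0.24801587)·12450000/1875 = 241.96017.
Central: Wₕ = 0.55574644; term = 0.55574644²·(1 − 0.22833491)·247000000/4358 = 13508.028.
East: Wₕ = 0.22412136; term = 0.22412136²·(1 − 0.01130311)·47300000/87 = 27000.485.
Sum = 40750.473.
SE = √(40750.473) = 201.9.

201.9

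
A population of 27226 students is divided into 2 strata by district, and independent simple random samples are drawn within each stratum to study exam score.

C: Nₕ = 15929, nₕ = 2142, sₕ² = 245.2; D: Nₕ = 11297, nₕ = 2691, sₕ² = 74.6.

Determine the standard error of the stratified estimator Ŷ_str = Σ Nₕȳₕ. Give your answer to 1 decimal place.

5275.9

Var(Ŷ_str) = Σₕ Nₕ²(1 − fₕ)sₕ²/nₕ.
C: 15929²·(1 − 2142/15929)·245.2/2142 = 2.5139653 × 10^7.
D: 11297²·(1 − 2691/11297)·74.6/2691 = 2.6951913 × 10^6.
Sum = 2.7834844 × 10^7.
SE = √(2.7834844 × 10^7) = 5275.9.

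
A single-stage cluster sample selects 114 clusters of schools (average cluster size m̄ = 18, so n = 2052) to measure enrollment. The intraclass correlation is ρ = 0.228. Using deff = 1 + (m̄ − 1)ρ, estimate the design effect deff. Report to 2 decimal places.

4.88

deff = 1 + (18 − 1)·0.228 = 1 + 3.876 = 4.876.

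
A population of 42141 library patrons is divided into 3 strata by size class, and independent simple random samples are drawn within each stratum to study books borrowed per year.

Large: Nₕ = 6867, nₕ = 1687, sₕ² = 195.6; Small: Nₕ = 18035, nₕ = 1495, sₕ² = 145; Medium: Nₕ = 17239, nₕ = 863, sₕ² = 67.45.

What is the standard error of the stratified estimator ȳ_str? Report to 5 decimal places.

Var(ȳ_str) = Σₕ Wₕ²(1 − fₕ)sₕ²/nₕ with Wₕ = Nₕ/N, N = 42141.
Large: Wₕ = 0.16295294; term = 0.16295294²·(1 − 0.24566769)·195.6/1687 = 0.0023224207.
Small: Wₕ = 0.42796801; term = 0.42796801²·(1 − 0.08289437)·145/1495 = 0.016291789.
Medium: Wₕ = 0.40907904; term = 0.40907904²·(1 − 0.05006091)·67.45/863 = 0.01242457.
Sum = 0.03103878.
SE = √(0.03103878) = 0.17618.

0.17618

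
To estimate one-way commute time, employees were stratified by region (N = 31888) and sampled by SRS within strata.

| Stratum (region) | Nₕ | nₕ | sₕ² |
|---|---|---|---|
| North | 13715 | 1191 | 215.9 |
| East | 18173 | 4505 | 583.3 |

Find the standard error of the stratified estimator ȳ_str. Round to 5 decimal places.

Var(ȳ_str) = Σₕ Wₕ²(1 − fₕ)sₕ²/nₕ with Wₕ = Nₕ/N, N = 31888.
North: Wₕ = 0.43009910; term = 0.43009910²·(1 − 0.08683923)·215.9/1191 = 0.03062141.
East: Wₕ = 0.56990090; term = 0.56990090²·(1 − 0.24789523)·583.3/4505 = 0.031628181.
Sum = 0.062249591.
SE = √(0.062249591) = 0.24950.

0.24950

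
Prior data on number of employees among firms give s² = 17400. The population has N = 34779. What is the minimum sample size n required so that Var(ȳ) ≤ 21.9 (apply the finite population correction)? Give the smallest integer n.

777

Without fpc, n₀ = s²/D = 17400/21.9 = 794.5205.
With fpc, (1 − n/N)·s²/n ≤ D requires n ≥ n₀/(1 + n₀/N) = 794.5205/(1 + 794.5205/34779) = 776.7752.
Rounding up, n = 777.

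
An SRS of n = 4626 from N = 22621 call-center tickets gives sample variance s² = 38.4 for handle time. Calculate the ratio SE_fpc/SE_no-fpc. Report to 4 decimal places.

0.8919

f = n/N = 4626/22621 = 0.20450024.
SE_no-fpc = √(s²/n) = 0.091109318; SE_fpc = √((1−f)s²/n) = 0.081261124.
Ratio = √(1−f) = 0.89190793.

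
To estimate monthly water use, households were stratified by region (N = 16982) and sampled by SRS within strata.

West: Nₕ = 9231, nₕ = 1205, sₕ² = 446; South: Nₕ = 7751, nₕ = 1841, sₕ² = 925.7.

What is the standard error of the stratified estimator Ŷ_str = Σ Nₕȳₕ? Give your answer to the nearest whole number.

Var(Ŷ_str) = Σₕ Nₕ²(1 − fₕ)sₕ²/nₕ.
West: 9231²·(1 − 1205/9231)·446/1205 = 2.7421785 × 10^7.
South: 7751²·(1 − 1841/7751)·925.7/1841 = 2.3033593 × 10^7.
Sum = 5.0455378 × 10^7.
SE = √(5.0455378 × 10^7) = 7103.

7103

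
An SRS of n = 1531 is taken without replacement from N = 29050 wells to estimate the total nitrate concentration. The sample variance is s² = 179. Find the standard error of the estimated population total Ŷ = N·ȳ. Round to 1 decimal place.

Var(Ŷ) = N²·Var(ȳ) = N²·(1 − n/N)·s²/n.
f = 1531/29050 = 0.05270224; Var(ȳ) = 0.94729776·179/1531 = 0.11075526.
Var(Ŷ) = 29050² · 0.11075526 = 9.3466641 × 10^7.
SE(Ŷ) = √(9.3466641 × 10^7) = 9667.8.

9667.8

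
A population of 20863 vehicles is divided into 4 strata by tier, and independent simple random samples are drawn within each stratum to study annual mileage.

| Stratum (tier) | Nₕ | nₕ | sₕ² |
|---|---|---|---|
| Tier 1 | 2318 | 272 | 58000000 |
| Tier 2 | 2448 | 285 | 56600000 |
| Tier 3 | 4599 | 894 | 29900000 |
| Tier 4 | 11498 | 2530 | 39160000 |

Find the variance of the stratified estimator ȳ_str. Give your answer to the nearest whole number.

Var(ȳ_str) = Σₕ Wₕ²(1 − fₕ)sₕ²/nₕ with Wₕ = Nₕ/N, N = 20863.
Tier 1: Wₕ = 0.11110579; term = 0.11110579²·(1 − 0.11734254)·58000000/272 = 2323.4035.
Tier 2: Wₕ = 0.11733691; term = 0.11733691²·(1 − 0.11642157)·56600000/285 = 2415.9391.
Tier 3: Wₕ = 0.22043810; term = 0.22043810²·(1 − 0.19439008)·29900000/894 = 1309.2777.
Tier 4: Wₕ = 0.55111921; term = 0.55111921²·(1 − 0.22003827)·39160000/2530 = 3666.7943.
Sum = 9715.4146.

9715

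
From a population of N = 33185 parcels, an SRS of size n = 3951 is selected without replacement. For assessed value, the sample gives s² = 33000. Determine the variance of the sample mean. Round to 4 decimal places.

7.3579

Under SRS without replacement, Var(ȳ) = (1 − f)·s²/n with f = n/N = 3951/33185 = 0.11905982.
Var(ȳ) = (1 − 0.11905982)·33000/3951 = 0.88094018·8.3523159 = 7.3578907.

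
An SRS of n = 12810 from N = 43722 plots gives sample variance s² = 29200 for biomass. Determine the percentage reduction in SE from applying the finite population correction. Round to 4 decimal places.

15.9160

f = n/N = 12810/43722 = 0.29298751.
SE_no-fpc = √(s²/n) = 1.5097911; SE_fpc = √((1−f)s²/n) = 1.2694933.
Ratio = √(1−f) = 0.84084035. Reduction = 100·(1 − 0.84084035) = 15.9160%.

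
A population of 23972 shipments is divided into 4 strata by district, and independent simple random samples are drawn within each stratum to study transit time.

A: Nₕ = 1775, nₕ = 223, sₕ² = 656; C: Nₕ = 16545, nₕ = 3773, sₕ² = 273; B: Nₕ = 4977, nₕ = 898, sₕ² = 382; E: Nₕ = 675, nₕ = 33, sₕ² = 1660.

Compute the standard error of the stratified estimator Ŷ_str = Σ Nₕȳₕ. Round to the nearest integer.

7337

Var(Ŷ_str) = Σₕ Nₕ²(1 − fₕ)sₕ²/nₕ.
A: 1775²·(1 − 223/1775)·656/223 = 8.1038063 × 10^6.
C: 16545²·(1 − 3773/16545)·273/3773 = 1.528979 × 10^7.
B: 4977²·(1 − 898/4977)·382/898 = 8.6359153 × 10^6.
E: 675²·(1 − 33/675)·1660/33 = 2.1798818 × 10^7.
Sum = 5.382833 × 10^7.
SE = √(5.382833 × 10^7) = 7337.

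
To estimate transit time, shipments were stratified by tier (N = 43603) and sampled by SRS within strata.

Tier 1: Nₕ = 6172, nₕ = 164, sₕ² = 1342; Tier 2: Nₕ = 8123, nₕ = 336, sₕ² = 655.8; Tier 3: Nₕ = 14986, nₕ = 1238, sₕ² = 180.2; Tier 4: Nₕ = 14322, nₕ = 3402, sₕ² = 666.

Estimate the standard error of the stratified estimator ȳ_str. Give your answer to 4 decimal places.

0.5064

Var(ȳ_str) = Σₕ Wₕ²(1 − fₕ)sₕ²/nₕ with Wₕ = Nₕ/N, N = 43603.
Tier 1: Wₕ = 0.14154989; term = 0.14154989²·(1 − 0.02657161)·1342/164 = 0.15959959.
Tier 2: Wₕ = 0.18629452; term = 0.18629452²·(1 − 0.04136403)·655.8/336 = 0.064936073.
Tier 3: Wₕ = 0.34369195; term = 0.34369195²·(1 − 0.08261044)·180.2/1238 = 0.015773448.
Tier 4: Wₕ = 0.32846364; term = 0.32846364²·(1 − 0.23753666)·666/3402 = 0.01610399.
Sum = 0.2564131.
SE = √(0.2564131) = 0.5064.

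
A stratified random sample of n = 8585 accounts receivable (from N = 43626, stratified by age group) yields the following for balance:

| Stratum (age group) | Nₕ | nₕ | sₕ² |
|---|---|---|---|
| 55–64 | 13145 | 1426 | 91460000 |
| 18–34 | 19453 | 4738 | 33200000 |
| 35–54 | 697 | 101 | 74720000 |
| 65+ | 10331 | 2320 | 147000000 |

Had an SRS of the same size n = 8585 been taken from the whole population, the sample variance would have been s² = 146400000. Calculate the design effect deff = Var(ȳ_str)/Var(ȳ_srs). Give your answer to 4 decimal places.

Var(ȳ_str) = Σ Wₕ²(1−fₕ)sₕ²/nₕ with Wₕ = Nₕ/43626:
  55–64: (13145/43626)²·(1−1426/13145)·91460000/1426 = 5191.251
  18–34: (19453/43626)²·(1−4738/19453)·33200000/4738 = 1053.8992
  35–54: (697/43626)²·(1−101/697)·74720000/101 = 161.47442
  65+: (10331/43626)²·(1−2320/10331)·147000000/2320 = 2755.2921
  → Var(ȳ_str) = 9161.9167.
Var(ȳ_srs) = (1 − 8585/43626)·146400000/8585 = 13697.202.
deff = 9161.9167 / 13697.202 = 0.6689.

0.6689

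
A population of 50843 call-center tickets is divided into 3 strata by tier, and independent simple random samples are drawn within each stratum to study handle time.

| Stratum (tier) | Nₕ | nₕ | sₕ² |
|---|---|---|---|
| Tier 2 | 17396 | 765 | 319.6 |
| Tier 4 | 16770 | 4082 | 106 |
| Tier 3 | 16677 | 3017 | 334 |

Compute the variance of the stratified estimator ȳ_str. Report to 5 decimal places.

Var(ȳ_str) = Σₕ Wₕ²(1 − fₕ)sₕ²/nₕ with Wₕ = Nₕ/N, N = 50843.
Tier 2: Wₕ = 0.34215133; term = 0.34215133²·(1 − 0.04397563)·319.6/765 = 0.046757444.
Tier 4: Wₕ = 0.32983892; term = 0.32983892²·(1 − 0.24341085)·106/4082 = 0.0021374539.
Tier 3: Wₕ = 0.32800976; term = 0.32800976²·(1 − 0.18090784)·334/3017 = 0.0097561271.
Sum = 0.058651025.

0.05865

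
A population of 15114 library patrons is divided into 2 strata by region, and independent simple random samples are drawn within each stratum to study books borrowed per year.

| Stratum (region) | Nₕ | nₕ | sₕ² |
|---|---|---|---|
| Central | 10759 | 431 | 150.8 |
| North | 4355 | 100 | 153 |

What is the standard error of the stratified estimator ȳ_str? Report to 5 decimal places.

Var(ȳ_str) = Σₕ Wₕ²(1 − fₕ)sₕ²/nₕ with Wₕ = Nₕ/N, N = 15114.
Central: Wₕ = 0.71185656; term = 0.71185656²·(1 − 0.04005949)·150.8/431 = 0.17019758.
North: Wₕ = 0.28814344; term = 0.28814344²·(1 − 0.02296211)·153/100 = 0.12411387.
Sum = 0.29431145.
SE = √(0.29431145) = 0.54250.

0.54250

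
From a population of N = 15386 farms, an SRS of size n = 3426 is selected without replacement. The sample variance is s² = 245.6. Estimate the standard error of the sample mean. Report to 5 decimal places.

Under SRS without replacement, Var(ȳ) = (1 − f)·s²/n with f = n/N = 3426/15386 = 0.22266996.
Var(ȳ) = (1 − 0.22266996)·245.6/3426 = 0.77733004·0.071687099 = 0.055724535.
SE(ȳ) = √(0.055724535) = 0.23606.

0.23606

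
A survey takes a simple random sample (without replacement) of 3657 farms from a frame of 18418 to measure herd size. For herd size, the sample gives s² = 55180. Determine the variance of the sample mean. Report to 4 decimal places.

12.0929

Under SRS without replacement, Var(ȳ) = (1 − f)·s²/n with f = n/N = 3657/18418 = 0.19855576.
Var(ȳ) = (1 − 0.19855576)·55180/3657 = 0.80144424·15.088871 = 12.092888.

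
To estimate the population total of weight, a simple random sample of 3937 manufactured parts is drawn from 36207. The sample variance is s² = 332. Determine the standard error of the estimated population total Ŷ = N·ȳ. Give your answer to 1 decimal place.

Var(Ŷ) = N²·Var(ȳ) = N²·(1 − n/N)·s²/n.
f = 3937/36207 = 0.10873588; Var(ȳ) = 0.89126412·332/3937 = 0.075158671.
Var(Ŷ) = 36207² · 0.075158671 = 9.8529023 × 10^7.
SE(Ŷ) = √(9.8529023 × 10^7) = 9926.2.

9926.2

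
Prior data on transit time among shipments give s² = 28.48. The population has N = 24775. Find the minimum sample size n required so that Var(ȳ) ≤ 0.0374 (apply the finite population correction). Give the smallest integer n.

739

Without fpc, n₀ = s²/D = 28.48/0.0374 = 761.4973.
With fpc, (1 − n/N)·s²/n ≤ D requires n ≥ n₀/(1 + n₀/N) = 761.4973/(1 + 761.4973/24775) = 738.7895.
Rounding up, n = 739.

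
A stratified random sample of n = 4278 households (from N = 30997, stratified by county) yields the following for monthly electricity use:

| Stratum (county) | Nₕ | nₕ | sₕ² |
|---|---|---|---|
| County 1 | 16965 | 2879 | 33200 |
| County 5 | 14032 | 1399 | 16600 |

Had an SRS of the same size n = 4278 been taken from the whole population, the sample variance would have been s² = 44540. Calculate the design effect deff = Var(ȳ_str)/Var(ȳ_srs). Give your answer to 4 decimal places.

0.5635

Var(ȳ_str) = Σ Wₕ²(1−fₕ)sₕ²/nₕ with Wₕ = Nₕ/30997:
  County 1: (16965/30997)²·(1−2879/16965)·33200/2879 = 2.8681287
  County 5: (14032/30997)²·(1−1399/14032)·16600/1399 = 2.1891581
  → Var(ȳ_str) = 5.0572868.
Var(ȳ_srs) = (1 − 4278/30997)·44540/4278 = 8.9744939.
deff = 5.0572868 / 8.9744939 = 0.5635.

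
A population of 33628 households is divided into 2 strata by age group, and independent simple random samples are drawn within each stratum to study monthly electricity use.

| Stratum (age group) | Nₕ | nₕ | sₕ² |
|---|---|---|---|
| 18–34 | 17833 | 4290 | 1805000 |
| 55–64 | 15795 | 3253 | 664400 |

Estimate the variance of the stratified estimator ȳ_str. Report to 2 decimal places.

Var(ȳ_str) = Σₕ Wₕ²(1 − fₕ)sₕ²/nₕ with Wₕ = Nₕ/N, N = 33628.
18–34: Wₕ = 0.53030213; term = 0.53030213²·(1 − 0.24056524)·1805000/4290 = 89.858078.
55–64: Wₕ = 0.46969787; term = 0.46969787²·(1 − 0.20595125)·664400/3253 = 35.779141.
Sum = 125.63722.

125.64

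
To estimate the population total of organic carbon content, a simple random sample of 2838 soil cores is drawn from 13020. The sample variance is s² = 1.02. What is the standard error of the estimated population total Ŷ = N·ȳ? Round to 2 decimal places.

Var(Ŷ) = N²·Var(ȳ) = N²·(1 − n/N)·s²/n.
f = 2838/13020 = 0.21797235; Var(ȳ) = 0.78202765·1.02/2838 = 2.8106702 × 10^-4.
Var(Ŷ) = 13020² · (2.8106702 × 10^-4) = 47646.594.
SE(Ŷ) = √(47646.594) = 218.28.

218.28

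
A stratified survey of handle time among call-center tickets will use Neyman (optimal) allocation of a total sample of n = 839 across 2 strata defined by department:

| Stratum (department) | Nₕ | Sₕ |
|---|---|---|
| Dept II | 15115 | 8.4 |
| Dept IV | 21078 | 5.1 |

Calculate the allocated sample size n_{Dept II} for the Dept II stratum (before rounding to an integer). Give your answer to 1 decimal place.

454.3

Neyman allocation: nₕ = n·NₕSₕ / Σⱼ NⱼSⱼ.
Σ NⱼSⱼ = 15115·8.4 + 21078·5.1 = 234463.8.
n_{Dept II} = 839·15115·8.4 / 234463.8 = 454.3.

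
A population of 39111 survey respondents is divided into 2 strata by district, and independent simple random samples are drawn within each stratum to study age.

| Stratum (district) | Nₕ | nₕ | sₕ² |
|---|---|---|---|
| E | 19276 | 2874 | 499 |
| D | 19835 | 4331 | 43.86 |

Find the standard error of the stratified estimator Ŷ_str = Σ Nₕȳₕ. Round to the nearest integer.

Var(Ŷ_str) = Σₕ Nₕ²(1 − fₕ)sₕ²/nₕ.
E: 19276²·(1 − 2874/19276)·499/2874 = 5.4894332 × 10^7.
D: 19835²·(1 − 4331/19835)·43.86/4331 = 3.114271 × 10^6.
Sum = 5.8008603 × 10^7.
SE = √(5.8008603 × 10^7) = 7616.

7616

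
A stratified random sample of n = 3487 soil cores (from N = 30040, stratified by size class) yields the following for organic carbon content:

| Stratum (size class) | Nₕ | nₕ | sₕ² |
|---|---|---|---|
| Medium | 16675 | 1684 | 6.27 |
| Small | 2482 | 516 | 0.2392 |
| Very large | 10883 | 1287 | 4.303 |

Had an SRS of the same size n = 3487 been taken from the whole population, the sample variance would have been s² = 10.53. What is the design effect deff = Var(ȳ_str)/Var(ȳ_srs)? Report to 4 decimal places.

0.5323

Var(ȳ_str) = Σ Wₕ²(1−fₕ)sₕ²/nₕ with Wₕ = Nₕ/30040:
  Medium: (16675/30040)²·(1−1684/16675)·6.27/1684 = 0.0010313879
  Small: (2482/30040)²·(1−516/2482)·0.2392/516 = 2.5066685 × 10^-6
  Very large: (10883/30040)²·(1−1287/10883)·4.303/1287 = 3.8692947 × 10^-4
  → Var(ȳ_str) = 0.001420824.
Var(ȳ_srs) = (1 − 3487/30040)·10.53/3487 = 0.0026692552.
deff = 0.001420824 / 0.0026692552 = 0.5323.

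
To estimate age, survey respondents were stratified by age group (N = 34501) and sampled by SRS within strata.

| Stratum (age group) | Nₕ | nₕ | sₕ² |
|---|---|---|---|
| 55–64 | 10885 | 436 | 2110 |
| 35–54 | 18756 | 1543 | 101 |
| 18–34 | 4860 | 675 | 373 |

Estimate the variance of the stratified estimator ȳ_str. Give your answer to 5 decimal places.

0.48962

Var(ȳ_str) = Σₕ Wₕ²(1 − fₕ)sₕ²/nₕ with Wₕ = Nₕ/N, N = 34501.
55–64: Wₕ = 0.31549810; term = 0.31549810²·(1 − 0.04005512)·2110/436 = 0.4624191.
35–54: Wₕ = 0.54363642; term = 0.54363642²·(1 − 0.08226701)·101/1543 = 0.0177537.
18–34: Wₕ = 0.14086548; term = 0.14086548²·(1 − 0.13888889)·373/675 = 0.009442205.
Sum = 0.48961501.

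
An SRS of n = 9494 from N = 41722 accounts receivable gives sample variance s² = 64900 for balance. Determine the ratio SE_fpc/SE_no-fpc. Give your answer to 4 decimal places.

f = n/N = 9494/41722 = 0.22755381.
SE_no-fpc = √(s²/n) = 2.6145547; SE_fpc = √((1−f)s²/n) = 2.2979039.
Ratio = √(1−f) = 0.87888918.

0.8789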